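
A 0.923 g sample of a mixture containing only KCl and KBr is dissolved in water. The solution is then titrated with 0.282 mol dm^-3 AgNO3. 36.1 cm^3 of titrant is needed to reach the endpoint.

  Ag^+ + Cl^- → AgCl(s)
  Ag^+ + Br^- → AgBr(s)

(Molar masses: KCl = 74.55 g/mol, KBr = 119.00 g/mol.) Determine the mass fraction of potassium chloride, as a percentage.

n(AgNO3) = 0.0361 × 0.282 = 0.0102 mol
Let x = n(KCl), y = n(KBr).
Titrant: 1x + 1y = 0.0102;  mass: 74.55x + 119.00y = 0.923
Solving, x = 6.49 × 10^-3 mol, y = 3.69 × 10^-3 mol
mass of KCl = 6.49 × 10^-3 × 74.55 = 0.484 g
% KCl = 0.484 / 0.923 × 100 = 52.4 %

52.4 %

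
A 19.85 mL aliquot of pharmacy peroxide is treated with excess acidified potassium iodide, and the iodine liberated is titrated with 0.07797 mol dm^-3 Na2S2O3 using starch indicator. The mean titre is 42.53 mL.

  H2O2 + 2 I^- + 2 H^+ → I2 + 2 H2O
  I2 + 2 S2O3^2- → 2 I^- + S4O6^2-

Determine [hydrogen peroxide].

n(S2O3^2-) = 0.04253 × 0.07797 = 3.316 × 10^-3 mol
n(I2) = n(S2O3^2-)/2 = 1.658 × 10^-3 mol
n(H2O2) in the aliquot = 1.658 × 10^-3 mol (1:1 ratio)
[H2O2] = 1.658 × 10^-3 / 0.01985 = 0.08353 mol/L

0.08353 mol/L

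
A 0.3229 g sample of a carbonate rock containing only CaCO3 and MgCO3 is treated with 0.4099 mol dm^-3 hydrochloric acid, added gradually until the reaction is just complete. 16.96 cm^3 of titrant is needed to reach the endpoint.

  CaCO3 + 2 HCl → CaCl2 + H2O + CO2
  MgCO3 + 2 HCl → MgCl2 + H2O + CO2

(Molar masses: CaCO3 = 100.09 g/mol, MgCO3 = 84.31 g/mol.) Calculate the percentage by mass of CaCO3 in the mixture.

n(HCl) = 0.01696 × 0.4099 = 6.952 × 10^-3 mol
Let x = n(CaCO3), y = n(MgCO3).
Titrant: 2x + 2y = 6.952 × 10^-3;  mass: 100.09x + 84.31y = 0.3229
Solving, x = 1.891 × 10^-3 mol, y = 1.585 × 10^-3 mol
mass of CaCO3 = 1.891 × 10^-3 × 100.09 = 0.1893 g
% CaCO3 = 0.1893 / 0.3229 × 100 = 58.62 %

58.62 %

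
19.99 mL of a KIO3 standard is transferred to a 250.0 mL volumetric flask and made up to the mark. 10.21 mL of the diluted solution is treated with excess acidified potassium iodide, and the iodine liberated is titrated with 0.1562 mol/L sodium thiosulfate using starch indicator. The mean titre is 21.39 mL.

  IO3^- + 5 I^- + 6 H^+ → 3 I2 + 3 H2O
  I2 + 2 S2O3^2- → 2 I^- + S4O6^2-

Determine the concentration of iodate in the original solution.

0.6821 mol/L

n(S2O3^2-) = 0.02139 × 0.1562 = 3.341 × 10^-3 mol
n(I2) = n(S2O3^2-)/2 = 1.671 × 10^-3 mol
From the 1:3 ratio, n(IO3^-) in the aliquot = 1/3 × 1.671 × 10^-3 = 5.569 × 10^-4 mol
[IO3^-]_dilute = 5.569 × 10^-4 / 0.01021 = 0.05454 mol/L
[IO3^-]_original = 0.05454 × 250.0/19.99 = 0.6821 mol/L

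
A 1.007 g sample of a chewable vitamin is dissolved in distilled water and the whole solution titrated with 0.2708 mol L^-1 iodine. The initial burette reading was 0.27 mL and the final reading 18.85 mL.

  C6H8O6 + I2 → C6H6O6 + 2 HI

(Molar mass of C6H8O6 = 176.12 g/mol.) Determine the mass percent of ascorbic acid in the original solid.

88.00 %

n(I2) = 0.01858 L × 0.2708 mol/L = 5.031 × 10^-3 mol
n(C6H8O6) = 5.031 × 10^-3 mol (1:1 ratio)
mass of C6H8O6 = 5.031 × 10^-3 × 176.12 g/mol = 0.8861 g
% C6H8O6 = 0.8861 / 1.007 × 100 = 88.00 %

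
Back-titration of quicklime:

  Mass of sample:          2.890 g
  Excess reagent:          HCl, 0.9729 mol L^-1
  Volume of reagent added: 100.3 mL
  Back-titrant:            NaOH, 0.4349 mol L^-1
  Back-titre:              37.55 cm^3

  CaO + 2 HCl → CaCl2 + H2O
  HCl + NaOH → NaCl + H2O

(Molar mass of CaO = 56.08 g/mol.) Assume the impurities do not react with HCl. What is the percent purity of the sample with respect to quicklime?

78.83 %

n(HCl) added = 0.1003 × 0.9729 = 0.09758 mol
n(NaOH) used in back-titration = 0.03755 × 0.4349 = 0.01633 mol
n(HCl) left over = 0.01633 mol (1:1 ratio)
n(HCl) consumed by analyte = 0.09758 − 0.01633 = 0.08125 mol
From the 1:2 ratio, n(CaO) = 1/2 × 0.08125 = 0.04063 mol
mass of CaO = 0.04063 × 56.08 = 2.278 g
% CaO = 2.278 / 2.890 × 100 = 78.83 %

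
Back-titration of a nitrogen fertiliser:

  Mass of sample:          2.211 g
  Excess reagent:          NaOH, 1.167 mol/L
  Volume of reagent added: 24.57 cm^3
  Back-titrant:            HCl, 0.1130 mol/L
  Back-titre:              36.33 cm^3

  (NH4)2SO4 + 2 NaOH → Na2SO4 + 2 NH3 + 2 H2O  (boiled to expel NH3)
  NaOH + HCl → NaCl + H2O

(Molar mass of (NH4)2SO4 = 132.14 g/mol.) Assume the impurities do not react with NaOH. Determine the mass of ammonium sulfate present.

n(NaOH) added = 0.02457 × 1.167 = 0.02867 mol
n(HCl) used in back-titration = 0.03633 × 0.1130 = 4.105 × 10^-3 mol
n(NaOH) left over = 4.105 × 10^-3 mol (1:1 ratio)
n(NaOH) consumed by analyte = 0.02867 − 4.105 × 10^-3 = 0.02457 mol
From the 1:2 ratio, n((NH4)2SO4) = 1/2 × 0.02457 = 0.01228 mol
mass of (NH4)2SO4 = 0.01228 × 132.14 = 1.623 g

1.623 g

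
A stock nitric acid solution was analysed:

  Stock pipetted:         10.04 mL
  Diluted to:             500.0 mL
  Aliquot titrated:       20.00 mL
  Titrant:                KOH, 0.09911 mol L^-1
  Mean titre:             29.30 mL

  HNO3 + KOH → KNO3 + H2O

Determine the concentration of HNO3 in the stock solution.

n(KOH) = 0.02930 × 0.09911 = 2.904 × 10^-3 mol
n(HNO3) in the aliquot = 2.904 × 10^-3 mol (1:1 ratio)
[HNO3]_dilute = 2.904 × 10^-3 / 0.02000 = 0.1452 mol/L
Dilution factor = 500.0 / 10.04 = 49.80
[HNO3]_stock = 0.1452 × 49.80 = 7.231 mol/L

7.231 mol/L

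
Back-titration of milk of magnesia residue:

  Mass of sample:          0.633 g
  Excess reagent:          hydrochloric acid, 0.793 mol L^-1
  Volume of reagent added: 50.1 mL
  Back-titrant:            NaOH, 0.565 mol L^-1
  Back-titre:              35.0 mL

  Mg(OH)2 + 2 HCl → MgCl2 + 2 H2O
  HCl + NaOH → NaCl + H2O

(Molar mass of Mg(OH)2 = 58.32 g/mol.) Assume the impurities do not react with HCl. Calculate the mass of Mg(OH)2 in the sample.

n(HCl) added = 0.0501 × 0.793 = 0.0397 mol
n(NaOH) used in back-titration = 0.0350 × 0.565 = 0.0198 mol
n(HCl) left over = 0.0198 mol (1:1 ratio)
n(HCl) consumed by analyte = 0.0397 − 0.0198 = 0.0200 mol
From the 1:2 ratio, n(Mg(OH)2) = 1/2 × 0.0200 = 9.98 × 10^-3 mol
mass of Mg(OH)2 = 9.98 × 10^-3 × 58.32 = 0.582 g

0.582 g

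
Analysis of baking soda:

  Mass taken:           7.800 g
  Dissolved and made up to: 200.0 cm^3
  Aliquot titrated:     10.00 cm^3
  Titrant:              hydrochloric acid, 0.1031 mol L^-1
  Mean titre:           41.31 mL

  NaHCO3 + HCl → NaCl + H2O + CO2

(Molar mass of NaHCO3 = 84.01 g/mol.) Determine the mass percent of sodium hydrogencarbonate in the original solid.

91.74 %

n(HCl) per titration = 0.04131 × 0.1031 = 4.259 × 10^-3 mol
n(NaHCO3) in each aliquot = 4.259 × 10^-3 mol (1:1 ratio)
n(NaHCO3) in the whole flask = 4.259 × 10^-3 × 200.0/10.00 = 0.08518 mol
mass of NaHCO3 = 0.08518 × 84.01 = 7.156 g
% NaHCO3 = 7.156 / 7.800 × 100 = 91.74 %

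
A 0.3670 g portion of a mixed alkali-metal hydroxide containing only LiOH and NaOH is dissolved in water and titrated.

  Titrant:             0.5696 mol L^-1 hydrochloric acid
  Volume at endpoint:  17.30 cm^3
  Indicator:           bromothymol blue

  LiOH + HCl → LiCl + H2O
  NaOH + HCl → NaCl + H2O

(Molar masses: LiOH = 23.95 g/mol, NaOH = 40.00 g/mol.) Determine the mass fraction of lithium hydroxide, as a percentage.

11.04 %

n(HCl) = 0.01730 × 0.5696 = 9.854 × 10^-3 mol
Let x = n(LiOH), y = n(NaOH).
Titrant: 1x + 1y = 9.854 × 10^-3;  mass: 23.95x + 40.00y = 0.3670
Solving, x = 1.692 × 10^-3 mol, y = 8.162 × 10^-3 mol
mass of LiOH = 1.692 × 10^-3 × 23.95 = 0.04053 g
% LiOH = 0.04053 / 0.3670 × 100 = 11.04 %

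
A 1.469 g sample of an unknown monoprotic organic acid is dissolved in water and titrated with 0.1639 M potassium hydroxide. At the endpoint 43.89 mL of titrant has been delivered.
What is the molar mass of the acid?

n(KOH) = 0.04389 L × 0.1639 mol/L = 7.194 × 10^-3 mol
n(HA) = 7.194 × 10^-3 mol (1:1 ratio)
M = m / n = 1.469 g / 7.194 × 10^-3 mol = 204.2 g/mol

204.2 g/mol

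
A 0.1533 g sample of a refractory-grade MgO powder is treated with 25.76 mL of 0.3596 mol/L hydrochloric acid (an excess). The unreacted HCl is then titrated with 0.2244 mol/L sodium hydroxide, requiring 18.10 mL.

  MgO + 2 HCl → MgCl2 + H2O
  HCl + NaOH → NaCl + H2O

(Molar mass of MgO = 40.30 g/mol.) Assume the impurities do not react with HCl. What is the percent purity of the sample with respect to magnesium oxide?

68.37 %

n(HCl) added = 0.02576 × 0.3596 = 9.263 × 10^-3 mol
n(NaOH) used in back-titration = 0.01810 × 0.2244 = 4.062 × 10^-3 mol
n(HCl) left over = 4.062 × 10^-3 mol (1:1 ratio)
n(HCl) consumed by analyte = 9.263 × 10^-3 − 4.062 × 10^-3 = 5.202 × 10^-3 mol
From the 1:2 ratio, n(MgO) = 1/2 × 5.202 × 10^-3 = 2.601 × 10^-3 mol
mass of MgO = 2.601 × 10^-3 × 40.30 = 0.1048 g
% MgO = 0.1048 / 0.1533 × 100 = 68.37 %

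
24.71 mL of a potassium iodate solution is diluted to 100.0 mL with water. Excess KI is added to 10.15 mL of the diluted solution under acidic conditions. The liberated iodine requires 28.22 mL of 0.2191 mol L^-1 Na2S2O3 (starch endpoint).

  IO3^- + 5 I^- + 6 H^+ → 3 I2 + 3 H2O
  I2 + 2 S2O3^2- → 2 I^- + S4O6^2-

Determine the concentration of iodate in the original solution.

n(S2O3^2-) = 0.02822 × 0.2191 = 6.183 × 10^-3 mol
n(I2) = n(S2O3^2-)/2 = 3.092 × 10^-3 mol
From the 1:3 ratio, n(IO3^-) in the aliquot = 1/3 × 3.092 × 10^-3 = 1.031 × 10^-3 mol
[IO3^-]_dilute = 1.031 × 10^-3 / 0.01015 = 0.1015 mol/L
[IO3^-]_original = 0.1015 × 100.0/24.71 = 0.4109 mol/L

0.4109 mol/L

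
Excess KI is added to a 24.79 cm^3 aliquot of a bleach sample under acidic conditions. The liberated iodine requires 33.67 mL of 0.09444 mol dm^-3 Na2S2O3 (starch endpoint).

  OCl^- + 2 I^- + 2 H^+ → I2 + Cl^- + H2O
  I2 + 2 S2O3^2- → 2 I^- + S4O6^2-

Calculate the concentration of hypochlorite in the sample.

n(S2O3^2-) = 0.03367 × 0.09444 = 3.180 × 10^-3 mol
n(I2) = n(S2O3^2-)/2 = 1.590 × 10^-3 mol
n(OCl^-) in the aliquot = 1.590 × 10^-3 mol (1:1 ratio)
[OCl^-] = 1.590 × 10^-3 / 0.02479 = 0.06413 mol/L

0.06413 mol/L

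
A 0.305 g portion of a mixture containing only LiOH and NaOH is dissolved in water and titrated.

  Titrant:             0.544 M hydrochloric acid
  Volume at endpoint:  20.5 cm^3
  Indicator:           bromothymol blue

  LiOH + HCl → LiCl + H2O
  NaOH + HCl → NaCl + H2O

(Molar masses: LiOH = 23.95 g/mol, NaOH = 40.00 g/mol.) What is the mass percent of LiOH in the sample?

n(HCl) = 0.0205 × 0.544 = 0.0112 mol
Let x = n(LiOH), y = n(NaOH).
Titrant: 1x + 1y = 0.0112;  mass: 23.95x + 40.00y = 0.305
Solving, x = 8.79 × 10^-3 mol, y = 2.36 × 10^-3 mol
mass of LiOH = 8.79 × 10^-3 × 23.95 = 0.211 g
% LiOH = 0.211 / 0.305 × 100 = 69.0 %

69.0 %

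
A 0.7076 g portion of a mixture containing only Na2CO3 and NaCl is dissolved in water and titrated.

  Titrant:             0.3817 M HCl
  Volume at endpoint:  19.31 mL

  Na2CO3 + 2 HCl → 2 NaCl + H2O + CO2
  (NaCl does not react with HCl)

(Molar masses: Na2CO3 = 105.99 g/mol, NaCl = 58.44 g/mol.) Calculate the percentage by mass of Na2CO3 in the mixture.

n(HCl) = 0.01931 × 0.3817 = 7.371 × 10^-3 mol
Let x = n(Na2CO3), y = n(NaCl).
Titrant: 2x = 7.371 × 10^-3;  mass: 105.99x + 58.44y = 0.7076
Solving, x = 3.685 × 10^-3 mol, y = 5.424 × 10^-3 mol
mass of Na2CO3 = 3.685 × 10^-3 × 105.99 = 0.3906 g
% Na2CO3 = 0.3906 / 0.7076 × 100 = 55.20 %

55.20 %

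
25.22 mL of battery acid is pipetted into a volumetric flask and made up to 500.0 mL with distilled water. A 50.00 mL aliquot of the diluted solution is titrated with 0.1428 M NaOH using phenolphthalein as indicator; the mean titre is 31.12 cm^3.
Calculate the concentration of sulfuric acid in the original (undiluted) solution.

0.8810 M

H2SO4 + 2 NaOH → Na2SO4 + 2 H2O
n(NaOH) = 0.03112 × 0.1428 = 4.444 × 10^-3 mol
From the 1:2 ratio, n(H2SO4) in the aliquot = 1/2 × 4.444 × 10^-3 = 2.222 × 10^-3 mol
[H2SO4]_dilute = 2.222 × 10^-3 / 0.05000 = 0.04444 mol/L
Dilution factor = 500.0 / 25.22 = 19.83
[H2SO4]_stock = 0.04444 × 19.83 = 0.8810 mol/L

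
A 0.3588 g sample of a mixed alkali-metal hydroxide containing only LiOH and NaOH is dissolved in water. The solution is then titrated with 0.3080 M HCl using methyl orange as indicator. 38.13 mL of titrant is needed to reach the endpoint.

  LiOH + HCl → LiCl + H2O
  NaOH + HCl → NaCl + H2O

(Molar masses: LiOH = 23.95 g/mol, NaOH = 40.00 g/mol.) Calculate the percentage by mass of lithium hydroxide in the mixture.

n(HCl) = 0.03813 × 0.3080 = 0.01174 mol
Let x = n(LiOH), y = n(NaOH).
Titrant: 1x + 1y = 0.01174;  mass: 23.95x + 40.00y = 0.3588
Solving, x = 6.913 × 10^-3 mol, y = 4.831 × 10^-3 mol
mass of LiOH = 6.913 × 10^-3 × 23.95 = 0.1656 g
% LiOH = 0.1656 / 0.3588 × 100 = 46.15 %

46.15 %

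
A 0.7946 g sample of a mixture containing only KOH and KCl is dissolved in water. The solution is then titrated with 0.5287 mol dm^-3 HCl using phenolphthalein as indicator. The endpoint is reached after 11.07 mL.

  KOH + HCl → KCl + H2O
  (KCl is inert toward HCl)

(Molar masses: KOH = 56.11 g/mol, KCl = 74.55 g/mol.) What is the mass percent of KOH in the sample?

n(HCl) = 0.01107 × 0.5287 = 5.853 × 10^-3 mol
Let x = n(KOH), y = n(KCl).
Titrant: 1x = 5.853 × 10^-3;  mass: 56.11x + 74.55y = 0.7946
Solving, x = 5.853 × 10^-3 mol, y = 6.254 × 10^-3 mol
mass of KOH = 5.853 × 10^-3 × 56.11 = 0.3284 g
% KOH = 0.3284 / 0.7946 × 100 = 41.33 %

41.33 %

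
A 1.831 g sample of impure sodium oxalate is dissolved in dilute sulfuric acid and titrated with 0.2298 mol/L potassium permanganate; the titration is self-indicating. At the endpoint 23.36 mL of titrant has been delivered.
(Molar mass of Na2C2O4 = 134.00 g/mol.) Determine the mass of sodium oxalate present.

1.798 g

2 MnO4^- + 5 C2O4^2- + 16 H^+ → 2 Mn^2+ + 10 CO2 + 8 H2O
n(KMnO4) = 0.02336 L × 0.2298 mol/L = 5.368 × 10^-3 mol
From the 5:2 ratio, n(Na2C2O4) = 5/2 × 5.368 × 10^-3 = 0.01342 mol
mass of Na2C2O4 = 0.01342 × 134.00 g/mol = 1.798 g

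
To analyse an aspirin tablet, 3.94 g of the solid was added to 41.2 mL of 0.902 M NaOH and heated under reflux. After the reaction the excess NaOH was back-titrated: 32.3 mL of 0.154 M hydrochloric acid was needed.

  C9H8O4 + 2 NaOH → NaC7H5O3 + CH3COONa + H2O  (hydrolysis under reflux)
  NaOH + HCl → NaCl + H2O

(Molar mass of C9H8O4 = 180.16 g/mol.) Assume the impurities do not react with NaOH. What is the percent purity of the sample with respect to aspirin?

n(NaOH) added = 0.0412 × 0.902 = 0.0372 mol
n(HCl) used in back-titration = 0.0323 × 0.154 = 4.97 × 10^-3 mol
n(NaOH) left over = 4.97 × 10^-3 mol (1:1 ratio)
n(NaOH) consumed by analyte = 0.0372 − 4.97 × 10^-3 = 0.0322 mol
From the 1:2 ratio, n(C9H8O4) = 1/2 × 0.0322 = 0.0161 mol
mass of C9H8O4 = 0.0161 × 180.16 = 2.90 g
% C9H8O4 = 2.90 / 3.94 × 100 = 73.6 %

73.6 %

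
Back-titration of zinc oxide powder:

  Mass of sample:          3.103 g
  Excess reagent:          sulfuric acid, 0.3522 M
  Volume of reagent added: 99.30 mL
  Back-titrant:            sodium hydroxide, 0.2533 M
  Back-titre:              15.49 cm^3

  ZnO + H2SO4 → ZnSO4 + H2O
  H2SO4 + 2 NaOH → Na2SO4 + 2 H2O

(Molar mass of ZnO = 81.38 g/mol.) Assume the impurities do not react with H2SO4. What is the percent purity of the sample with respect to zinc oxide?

86.58 %

n(H2SO4) added = 0.09930 × 0.3522 = 0.03497 mol
n(NaOH) used in back-titration = 0.01549 × 0.2533 = 3.924 × 10^-3 mol
From the 1:2 ratio, n(H2SO4) left over = 1/2 × 3.924 × 10^-3 = 1.962 × 10^-3 mol
n(H2SO4) consumed by analyte = 0.03497 − 1.962 × 10^-3 = 0.03301 mol
n(ZnO) = 0.03301 mol (1:1 ratio)
mass of ZnO = 0.03301 × 81.38 = 2.686 g
% ZnO = 2.686 / 3.103 × 100 = 86.58 %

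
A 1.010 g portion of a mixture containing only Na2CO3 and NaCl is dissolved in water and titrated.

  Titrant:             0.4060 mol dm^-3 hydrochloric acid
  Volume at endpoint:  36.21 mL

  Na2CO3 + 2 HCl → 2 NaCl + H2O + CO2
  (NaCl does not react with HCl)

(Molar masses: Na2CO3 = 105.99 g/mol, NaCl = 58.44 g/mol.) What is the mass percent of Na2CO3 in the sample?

n(HCl) = 0.03621 × 0.4060 = 0.01470 mol
Let x = n(Na2CO3), y = n(NaCl).
Titrant: 2x = 0.01470;  mass: 105.99x + 58.44y = 1.010
Solving, x = 7.351 × 10^-3 mol, y = 3.951 × 10^-3 mol
mass of Na2CO3 = 7.351 × 10^-3 × 105.99 = 0.7791 g
% Na2CO3 = 0.7791 / 1.010 × 100 = 77.14 %

77.14 %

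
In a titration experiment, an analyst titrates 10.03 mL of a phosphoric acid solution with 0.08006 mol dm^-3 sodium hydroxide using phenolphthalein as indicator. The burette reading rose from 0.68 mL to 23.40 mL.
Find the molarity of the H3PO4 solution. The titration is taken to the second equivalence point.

H3PO4 + 2 NaOH → Na2HPO4 + 2 H2O
n(NaOH) = 0.02272 L × 0.08006 mol/L = 1.819 × 10^-3 mol
From the 1:2 mole ratio, n(H3PO4) = 1/2 × 1.819 × 10^-3 = 9.095 × 10^-4 mol
[H3PO4] = 9.095 × 10^-4 mol / 0.01003 L = 0.09068 mol/L

0.09068 mol/L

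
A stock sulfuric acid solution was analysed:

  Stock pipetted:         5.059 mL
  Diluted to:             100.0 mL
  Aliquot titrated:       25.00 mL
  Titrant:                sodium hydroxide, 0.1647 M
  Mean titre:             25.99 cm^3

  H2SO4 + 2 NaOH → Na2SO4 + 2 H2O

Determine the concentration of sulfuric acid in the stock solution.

1.692 M

n(NaOH) = 0.02599 × 0.1647 = 4.281 × 10^-3 mol
From the 1:2 ratio, n(H2SO4) in the aliquot = 1/2 × 4.281 × 10^-3 = 2.140 × 10^-3 mol
[H2SO4]_dilute = 2.140 × 10^-3 / 0.02500 = 0.08561 mol/L
Dilution factor = 100.0 / 5.059 = 19.77
[H2SO4]_stock = 0.08561 × 19.77 = 1.692 mol/L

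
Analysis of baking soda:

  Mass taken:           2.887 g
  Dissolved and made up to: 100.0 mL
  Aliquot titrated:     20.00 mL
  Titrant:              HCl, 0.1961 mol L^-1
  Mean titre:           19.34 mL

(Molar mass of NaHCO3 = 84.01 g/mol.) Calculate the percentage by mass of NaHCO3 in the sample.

NaHCO3 + HCl → NaCl + H2O + CO2
n(HCl) per titration = 0.01934 × 0.1961 = 3.793 × 10^-3 mol
n(NaHCO3) in each aliquot = 3.793 × 10^-3 mol (1:1 ratio)
n(NaHCO3) in the whole flask = 3.793 × 10^-3 × 100.0/20.00 = 0.01896 mol
mass of NaHCO3 = 0.01896 × 84.01 = 1.593 g
% NaHCO3 = 1.593 / 2.887 × 100 = 55.18 %

55.18 %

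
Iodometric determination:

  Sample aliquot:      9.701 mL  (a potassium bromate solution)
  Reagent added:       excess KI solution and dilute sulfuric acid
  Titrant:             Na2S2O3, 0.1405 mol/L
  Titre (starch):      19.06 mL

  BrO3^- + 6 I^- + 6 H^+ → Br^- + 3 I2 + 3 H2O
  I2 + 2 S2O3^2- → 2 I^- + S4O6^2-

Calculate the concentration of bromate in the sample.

n(S2O3^2-) = 0.01906 × 0.1405 = 2.678 × 10^-3 mol
n(I2) = n(S2O3^2-)/2 = 1.339 × 10^-3 mol
From the 1:3 ratio, n(BrO3^-) in the aliquot = 1/3 × 1.339 × 10^-3 = 4.463 × 10^-4 mol
[BrO3^-] = 4.463 × 10^-4 / 0.009701 = 0.04601 mol/L

0.04601 mol/L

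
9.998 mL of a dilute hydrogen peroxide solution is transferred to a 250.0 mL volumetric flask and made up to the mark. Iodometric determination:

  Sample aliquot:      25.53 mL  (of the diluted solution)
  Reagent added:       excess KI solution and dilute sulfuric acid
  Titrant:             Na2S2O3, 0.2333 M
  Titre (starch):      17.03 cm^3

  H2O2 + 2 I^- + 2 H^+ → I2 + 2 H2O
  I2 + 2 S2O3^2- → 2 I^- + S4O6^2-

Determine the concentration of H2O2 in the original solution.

1.946 M

n(S2O3^2-) = 0.01703 × 0.2333 = 3.973 × 10^-3 mol
n(I2) = n(S2O3^2-)/2 = 1.987 × 10^-3 mol
n(H2O2) in the aliquot = 1.987 × 10^-3 mol (1:1 ratio)
[H2O2]_dilute = 1.987 × 10^-3 / 0.02553 = 0.07781 mol/L
[H2O2]_original = 0.07781 × 250.0/9.998 = 1.946 mol/L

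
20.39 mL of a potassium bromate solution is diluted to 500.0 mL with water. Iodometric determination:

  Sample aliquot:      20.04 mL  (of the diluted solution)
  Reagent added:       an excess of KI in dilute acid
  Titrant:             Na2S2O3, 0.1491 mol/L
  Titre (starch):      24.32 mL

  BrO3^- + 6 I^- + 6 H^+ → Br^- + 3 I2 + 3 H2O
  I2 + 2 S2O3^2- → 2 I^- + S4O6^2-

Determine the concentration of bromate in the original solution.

0.7395 mol/L

n(S2O3^2-) = 0.02432 × 0.1491 = 3.626 × 10^-3 mol
n(I2) = n(S2O3^2-)/2 = 1.813 × 10^-3 mol
From the 1:3 ratio, n(BrO3^-) in the aliquot = 1/3 × 1.813 × 10^-3 = 6.044 × 10^-4 mol
[BrO3^-]_dilute = 6.044 × 10^-4 / 0.02004 = 0.03016 mol/L
[BrO3^-]_original = 0.03016 × 500.0/20.39 = 0.7395 mol/L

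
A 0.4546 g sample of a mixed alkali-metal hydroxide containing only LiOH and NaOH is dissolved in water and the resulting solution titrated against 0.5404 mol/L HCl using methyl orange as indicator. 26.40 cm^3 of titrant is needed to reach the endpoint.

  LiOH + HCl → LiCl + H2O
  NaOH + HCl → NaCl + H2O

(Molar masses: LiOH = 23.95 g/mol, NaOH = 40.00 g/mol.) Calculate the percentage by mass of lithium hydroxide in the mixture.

38.10 %

n(HCl) = 0.02640 × 0.5404 = 0.01427 mol
Let x = n(LiOH), y = n(NaOH).
Titrant: 1x + 1y = 0.01427;  mass: 23.95x + 40.00y = 0.4546
Solving, x = 7.231 × 10^-3 mol, y = 7.035 × 10^-3 mol
mass of LiOH = 7.231 × 10^-3 × 23.95 = 0.1732 g
% LiOH = 0.1732 / 0.4546 × 100 = 38.10 %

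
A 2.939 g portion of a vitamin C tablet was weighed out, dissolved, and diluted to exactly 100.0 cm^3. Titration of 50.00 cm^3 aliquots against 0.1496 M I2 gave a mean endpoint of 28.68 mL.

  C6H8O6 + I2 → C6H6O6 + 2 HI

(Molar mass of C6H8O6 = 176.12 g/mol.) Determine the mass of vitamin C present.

1.511 g

n(I2) per titration = 0.02868 × 0.1496 = 4.291 × 10^-3 mol
n(C6H8O6) in each aliquot = 4.291 × 10^-3 mol (1:1 ratio)
n(C6H8O6) in the whole flask = 4.291 × 10^-3 × 100.0/50.00 = 8.581 × 10^-3 mol
mass of C6H8O6 = 8.581 × 10^-3 × 176.12 = 1.511 g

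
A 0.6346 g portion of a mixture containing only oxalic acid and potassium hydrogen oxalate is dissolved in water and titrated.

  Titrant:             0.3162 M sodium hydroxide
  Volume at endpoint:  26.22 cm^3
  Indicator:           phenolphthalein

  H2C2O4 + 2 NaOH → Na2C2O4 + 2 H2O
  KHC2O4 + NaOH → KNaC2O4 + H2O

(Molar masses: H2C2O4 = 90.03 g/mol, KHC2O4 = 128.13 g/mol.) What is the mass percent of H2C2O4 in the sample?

n(NaOH) = 0.02622 × 0.3162 = 8.291 × 10^-3 mol
Let x = n(H2C2O4), y = n(KHC2O4).
Titrant: 2x + 1y = 8.291 × 10^-3;  mass: 90.03x + 128.13y = 0.6346
Solving, x = 2.573 × 10^-3 mol, y = 3.145 × 10^-3 mol
mass of H2C2O4 = 2.573 × 10^-3 × 90.03 = 0.2316 g
% H2C2O4 = 0.2316 / 0.6346 × 100 = 36.50 %

36.50 %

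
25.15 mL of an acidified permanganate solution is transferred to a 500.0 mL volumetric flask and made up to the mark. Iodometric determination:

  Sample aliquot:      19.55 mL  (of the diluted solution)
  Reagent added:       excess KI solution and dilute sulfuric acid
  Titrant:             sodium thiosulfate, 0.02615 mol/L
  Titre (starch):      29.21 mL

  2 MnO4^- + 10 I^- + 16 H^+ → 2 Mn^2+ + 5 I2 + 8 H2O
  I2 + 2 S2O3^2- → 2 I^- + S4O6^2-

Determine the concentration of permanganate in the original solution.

0.1554 mol/L

n(S2O3^2-) = 0.02921 × 0.02615 = 7.638 × 10^-4 mol
n(I2) = n(S2O3^2-)/2 = 3.819 × 10^-4 mol
From the 2:5 ratio, n(MnO4^-) in the aliquot = 2/5 × 3.819 × 10^-4 = 1.528 × 10^-4 mol
[MnO4^-]_dilute = 1.528 × 10^-4 / 0.01955 = 0.007814 mol/L
[MnO4^-]_original = 0.007814 × 500.0/25.15 = 0.1554 mol/L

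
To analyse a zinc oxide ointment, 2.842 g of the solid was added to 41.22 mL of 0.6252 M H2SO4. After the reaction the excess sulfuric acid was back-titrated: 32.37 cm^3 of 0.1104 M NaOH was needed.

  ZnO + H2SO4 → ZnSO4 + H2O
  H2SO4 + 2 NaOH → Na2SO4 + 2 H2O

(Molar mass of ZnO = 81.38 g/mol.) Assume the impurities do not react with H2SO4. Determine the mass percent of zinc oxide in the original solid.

68.68 %

n(H2SO4) added = 0.04122 × 0.6252 = 0.02577 mol
n(NaOH) used in back-titration = 0.03237 × 0.1104 = 3.574 × 10^-3 mol
From the 1:2 ratio, n(H2SO4) left over = 1/2 × 3.574 × 10^-3 = 1.787 × 10^-3 mol
n(H2SO4) consumed by analyte = 0.02577 − 1.787 × 10^-3 = 0.02398 mol
n(ZnO) = 0.02398 mol (1:1 ratio)
mass of ZnO = 0.02398 × 81.38 = 1.952 g
% ZnO = 1.952 / 2.842 × 100 = 68.68 %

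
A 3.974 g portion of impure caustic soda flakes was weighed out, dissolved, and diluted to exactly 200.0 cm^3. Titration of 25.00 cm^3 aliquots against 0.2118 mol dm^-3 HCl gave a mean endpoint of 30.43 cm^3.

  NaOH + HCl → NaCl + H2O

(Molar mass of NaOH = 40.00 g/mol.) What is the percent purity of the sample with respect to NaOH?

51.90 %

n(HCl) per titration = 0.03043 × 0.2118 = 6.445 × 10^-3 mol
n(NaOH) in each aliquot = 6.445 × 10^-3 mol (1:1 ratio)
n(NaOH) in the whole flask = 6.445 × 10^-3 × 200.0/25.00 = 0.05156 mol
mass of NaOH = 0.05156 × 40.00 = 2.062 g
% NaOH = 2.062 / 3.974 × 100 = 51.90 %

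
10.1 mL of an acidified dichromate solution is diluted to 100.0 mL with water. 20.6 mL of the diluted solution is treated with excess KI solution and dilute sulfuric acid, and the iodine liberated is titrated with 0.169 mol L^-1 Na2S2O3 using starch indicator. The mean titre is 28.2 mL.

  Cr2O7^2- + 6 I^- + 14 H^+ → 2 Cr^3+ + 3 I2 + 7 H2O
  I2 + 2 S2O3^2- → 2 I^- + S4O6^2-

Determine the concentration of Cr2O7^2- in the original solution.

n(S2O3^2-) = 0.0282 × 0.169 = 4.77 × 10^-3 mol
n(I2) = n(S2O3^2-)/2 = 2.38 × 10^-3 mol
From the 1:3 ratio, n(Cr2O7^2-) in the aliquot = 1/3 × 2.38 × 10^-3 = 7.94 × 10^-4 mol
[Cr2O7^2-]_dilute = 7.94 × 10^-4 / 0.0206 = 0.0386 mol/L
[Cr2O7^2-]_original = 0.0386 × 100.0/10.1 = 0.382 mol/L

0.382 mol/L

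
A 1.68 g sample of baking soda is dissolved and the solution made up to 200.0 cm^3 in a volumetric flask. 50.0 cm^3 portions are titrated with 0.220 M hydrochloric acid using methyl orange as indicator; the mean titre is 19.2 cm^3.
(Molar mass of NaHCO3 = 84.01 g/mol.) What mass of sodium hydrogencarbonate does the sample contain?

NaHCO3 + HCl → NaCl + H2O + CO2
n(HCl) per titration = 0.0192 × 0.220 = 4.22 × 10^-3 mol
n(NaHCO3) in each aliquot = 4.22 × 10^-3 mol (1:1 ratio)
n(NaHCO3) in the whole flask = 4.22 × 10^-3 × 200.0/50.0 = 0.0169 mol
mass of NaHCO3 = 0.0169 × 84.01 = 1.42 g

1.42 g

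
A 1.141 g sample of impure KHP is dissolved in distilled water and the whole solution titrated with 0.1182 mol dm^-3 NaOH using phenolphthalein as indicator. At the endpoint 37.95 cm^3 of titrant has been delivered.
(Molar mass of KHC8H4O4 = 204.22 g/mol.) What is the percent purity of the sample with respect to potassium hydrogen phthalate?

KHC8H4O4 + NaOH → KNaC8H4O4 + H2O
n(NaOH) = 0.03795 L × 0.1182 mol/L = 4.486 × 10^-3 mol
n(KHC8H4O4) = 4.486 × 10^-3 mol (1:1 ratio)
mass of KHC8H4O4 = 4.486 × 10^-3 × 204.22 g/mol = 0.9161 g
% KHC8H4O4 = 0.9161 / 1.141 × 100 = 80.29 %

80.29 %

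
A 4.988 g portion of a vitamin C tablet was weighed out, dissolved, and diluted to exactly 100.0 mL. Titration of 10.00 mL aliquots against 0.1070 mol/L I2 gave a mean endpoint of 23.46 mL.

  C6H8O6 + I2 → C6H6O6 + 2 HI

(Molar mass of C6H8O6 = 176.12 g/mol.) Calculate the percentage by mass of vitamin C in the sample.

88.63 %

n(I2) per titration = 0.02346 × 0.1070 = 2.510 × 10^-3 mol
n(C6H8O6) in each aliquot = 2.510 × 10^-3 mol (1:1 ratio)
n(C6H8O6) in the whole flask = 2.510 × 10^-3 × 100.0/10.00 = 0.02510 mol
mass of C6H8O6 = 0.02510 × 176.12 = 4.421 g
% C6H8O6 = 4.421 / 4.988 × 100 = 88.63 %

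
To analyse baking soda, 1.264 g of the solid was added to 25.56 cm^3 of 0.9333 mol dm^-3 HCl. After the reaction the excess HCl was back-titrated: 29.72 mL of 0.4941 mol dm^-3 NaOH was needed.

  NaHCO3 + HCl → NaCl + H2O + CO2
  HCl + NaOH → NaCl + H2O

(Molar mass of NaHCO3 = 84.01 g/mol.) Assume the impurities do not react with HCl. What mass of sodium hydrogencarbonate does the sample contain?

n(HCl) added = 0.02556 × 0.9333 = 0.02386 mol
n(NaOH) used in back-titration = 0.02972 × 0.4941 = 0.01468 mol
n(HCl) left over = 0.01468 mol (1:1 ratio)
n(HCl) consumed by analyte = 0.02386 − 0.01468 = 9.170 × 10^-3 mol
n(NaHCO3) = 9.170 × 10^-3 mol (1:1 ratio)
mass of NaHCO3 = 9.170 × 10^-3 × 84.01 = 0.7704 g

0.7704 g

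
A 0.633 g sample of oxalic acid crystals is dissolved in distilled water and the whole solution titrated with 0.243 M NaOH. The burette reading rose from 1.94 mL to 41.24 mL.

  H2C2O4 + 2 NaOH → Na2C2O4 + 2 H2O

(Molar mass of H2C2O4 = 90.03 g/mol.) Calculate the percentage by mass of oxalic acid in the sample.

n(NaOH) = 0.0393 L × 0.243 mol/L = 9.55 × 10^-3 mol
From the 1:2 ratio, n(H2C2O4) = 1/2 × 9.55 × 10^-3 = 4.77 × 10^-3 mol
mass of H2C2O4 = 4.77 × 10^-3 × 90.03 g/mol = 0.430 g
% H2C2O4 = 0.430 / 0.633 × 100 = 67.9 %

67.9 %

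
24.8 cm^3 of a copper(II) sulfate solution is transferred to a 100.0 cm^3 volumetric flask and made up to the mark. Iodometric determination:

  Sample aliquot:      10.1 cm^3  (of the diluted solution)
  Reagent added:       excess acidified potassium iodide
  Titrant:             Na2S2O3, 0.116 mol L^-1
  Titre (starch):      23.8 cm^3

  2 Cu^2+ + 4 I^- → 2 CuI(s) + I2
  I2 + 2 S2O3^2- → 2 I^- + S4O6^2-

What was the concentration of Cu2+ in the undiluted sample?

1.10 mol/L

n(S2O3^2-) = 0.0238 × 0.116 = 2.76 × 10^-3 mol
n(I2) = n(S2O3^2-)/2 = 1.38 × 10^-3 mol
From the 2:1 ratio, n(Cu2+) in the aliquot = 2/1 × 1.38 × 10^-3 = 2.76 × 10^-3 mol
[Cu2+]_dilute = 2.76 × 10^-3 / 0.0101 = 0.273 mol/L
[Cu2+]_original = 0.273 × 100.0/24.8 = 1.10 mol/L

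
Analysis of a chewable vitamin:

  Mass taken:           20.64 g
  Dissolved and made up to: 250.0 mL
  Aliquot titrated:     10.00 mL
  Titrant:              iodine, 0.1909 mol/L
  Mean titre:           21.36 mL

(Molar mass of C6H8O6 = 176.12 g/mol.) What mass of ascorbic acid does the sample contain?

17.95 g

C6H8O6 + I2 → C6H6O6 + 2 HI
n(I2) per titration = 0.02136 × 0.1909 = 4.078 × 10^-3 mol
n(C6H8O6) in each aliquot = 4.078 × 10^-3 mol (1:1 ratio)
n(C6H8O6) in the whole flask = 4.078 × 10^-3 × 250.0/10.00 = 0.1019 mol
mass of C6H8O6 = 0.1019 × 176.12 = 17.95 g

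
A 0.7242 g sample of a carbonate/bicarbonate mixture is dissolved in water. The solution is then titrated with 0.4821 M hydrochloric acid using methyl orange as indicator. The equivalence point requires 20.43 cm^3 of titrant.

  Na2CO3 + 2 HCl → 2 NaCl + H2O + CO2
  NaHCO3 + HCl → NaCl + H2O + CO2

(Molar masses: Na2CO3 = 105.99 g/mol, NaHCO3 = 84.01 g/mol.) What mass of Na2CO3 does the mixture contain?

n(HCl) = 0.02043 × 0.4821 = 9.849 × 10^-3 mol
Let x = n(Na2CO3), y = n(NaHCO3).
Titrant: 2x + 1y = 9.849 × 10^-3;  mass: 105.99x + 84.01y = 0.7242
Solving, x = 1.664 × 10^-3 mol, y = 6.521 × 10^-3 mol
mass of Na2CO3 = 1.664 × 10^-3 × 105.99 = 0.1764 g

0.1764 g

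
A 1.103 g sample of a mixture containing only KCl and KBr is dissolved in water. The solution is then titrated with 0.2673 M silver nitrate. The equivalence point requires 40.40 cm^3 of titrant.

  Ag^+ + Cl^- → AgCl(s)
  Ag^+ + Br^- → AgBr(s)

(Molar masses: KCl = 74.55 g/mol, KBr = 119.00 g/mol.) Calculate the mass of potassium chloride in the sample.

n(AgNO3) = 0.04040 × 0.2673 = 0.01080 mol
Let x = n(KCl), y = n(KBr).
Titrant: 1x + 1y = 0.01080;  mass: 74.55x + 119.00y = 1.103
Solving, x = 4.096 × 10^-3 mol, y = 6.703 × 10^-3 mol
mass of KCl = 4.096 × 10^-3 × 74.55 = 0.3054 g

0.3054 g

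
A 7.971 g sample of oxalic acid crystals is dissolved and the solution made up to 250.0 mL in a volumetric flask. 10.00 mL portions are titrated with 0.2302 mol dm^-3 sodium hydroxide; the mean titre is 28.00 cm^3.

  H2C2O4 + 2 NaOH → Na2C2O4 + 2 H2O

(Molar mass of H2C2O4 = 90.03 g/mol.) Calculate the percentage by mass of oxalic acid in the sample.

91.00 %

n(NaOH) per titration = 0.02800 × 0.2302 = 6.446 × 10^-3 mol
From the 1:2 ratio, n(H2C2O4) in each aliquot = 1/2 × 6.446 × 10^-3 = 3.223 × 10^-3 mol
n(H2C2O4) in the whole flask = 3.223 × 10^-3 × 250.0/10.00 = 0.08057 mol
mass of H2C2O4 = 0.08057 × 90.03 = 7.254 g
% H2C2O4 = 7.254 / 7.971 × 100 = 91.00 %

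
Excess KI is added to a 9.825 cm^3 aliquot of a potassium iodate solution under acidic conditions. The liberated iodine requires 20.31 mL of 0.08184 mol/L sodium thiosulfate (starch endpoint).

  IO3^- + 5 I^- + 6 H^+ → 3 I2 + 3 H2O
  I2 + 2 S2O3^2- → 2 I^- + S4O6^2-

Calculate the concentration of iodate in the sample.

0.02820 mol/L

n(S2O3^2-) = 0.02031 × 0.08184 = 1.662 × 10^-3 mol
n(I2) = n(S2O3^2-)/2 = 8.311 × 10^-4 mol
From the 1:3 ratio, n(IO3^-) in the aliquot = 1/3 × 8.311 × 10^-4 = 2.770 × 10^-4 mol
[IO3^-] = 2.770 × 10^-4 / 0.009825 = 0.02820 mol/L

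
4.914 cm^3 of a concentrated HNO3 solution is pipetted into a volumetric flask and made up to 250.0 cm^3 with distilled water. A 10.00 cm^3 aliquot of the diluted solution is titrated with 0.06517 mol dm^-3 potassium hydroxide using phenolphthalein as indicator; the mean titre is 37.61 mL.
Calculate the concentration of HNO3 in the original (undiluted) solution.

12.47 mol/L

HNO3 + KOH → KNO3 + H2O
n(KOH) = 0.03761 × 0.06517 = 2.451 × 10^-3 mol
n(HNO3) in the aliquot = 2.451 × 10^-3 mol (1:1 ratio)
[HNO3]_dilute = 2.451 × 10^-3 / 0.01000 = 0.2451 mol/L
Dilution factor = 250.0 / 4.914 = 50.88
[HNO3]_stock = 0.2451 × 50.88 = 12.47 mol/L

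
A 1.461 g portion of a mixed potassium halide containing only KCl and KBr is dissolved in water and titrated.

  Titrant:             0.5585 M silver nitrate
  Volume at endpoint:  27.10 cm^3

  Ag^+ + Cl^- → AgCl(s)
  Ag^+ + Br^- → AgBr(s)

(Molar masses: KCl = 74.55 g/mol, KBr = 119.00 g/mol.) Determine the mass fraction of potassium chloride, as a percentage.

39.04 %

n(AgNO3) = 0.02710 × 0.5585 = 0.01514 mol
Let x = n(KCl), y = n(KBr).
Titrant: 1x + 1y = 0.01514;  mass: 74.55x + 119.00y = 1.461
Solving, x = 7.651 × 10^-3 mol, y = 7.484 × 10^-3 mol
mass of KCl = 7.651 × 10^-3 × 74.55 = 0.5704 g
% KCl = 0.5704 / 1.461 × 100 = 39.04 %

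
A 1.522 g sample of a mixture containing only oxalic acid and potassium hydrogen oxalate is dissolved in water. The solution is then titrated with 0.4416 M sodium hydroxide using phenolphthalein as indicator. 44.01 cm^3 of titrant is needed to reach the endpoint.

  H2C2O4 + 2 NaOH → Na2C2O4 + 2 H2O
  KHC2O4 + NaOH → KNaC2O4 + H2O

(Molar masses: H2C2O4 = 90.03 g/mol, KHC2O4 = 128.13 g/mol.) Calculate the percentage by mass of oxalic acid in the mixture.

n(NaOH) = 0.04401 × 0.4416 = 0.01943 mol
Let x = n(H2C2O4), y = n(KHC2O4).
Titrant: 2x + 1y = 0.01943;  mass: 90.03x + 128.13y = 1.522
Solving, x = 5.824 × 10^-3 mol, y = 7.786 × 10^-3 mol
mass of H2C2O4 = 5.824 × 10^-3 × 90.03 = 0.5244 g
% H2C2O4 = 0.5244 / 1.522 × 100 = 34.45 %

34.45 %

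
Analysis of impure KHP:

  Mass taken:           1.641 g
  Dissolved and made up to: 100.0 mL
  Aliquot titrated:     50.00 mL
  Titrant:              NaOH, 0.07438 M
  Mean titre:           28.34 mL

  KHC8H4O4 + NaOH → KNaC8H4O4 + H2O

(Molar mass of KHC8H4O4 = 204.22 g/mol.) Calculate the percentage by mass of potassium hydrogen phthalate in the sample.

52.47 %

n(NaOH) per titration = 0.02834 × 0.07438 = 2.108 × 10^-3 mol
n(KHC8H4O4) in each aliquot = 2.108 × 10^-3 mol (1:1 ratio)
n(KHC8H4O4) in the whole flask = 2.108 × 10^-3 × 100.0/50.00 = 4.216 × 10^-3 mol
mass of KHC8H4O4 = 4.216 × 10^-3 × 204.22 = 0.8610 g
% KHC8H4O4 = 0.8610 / 1.641 × 100 = 52.47 %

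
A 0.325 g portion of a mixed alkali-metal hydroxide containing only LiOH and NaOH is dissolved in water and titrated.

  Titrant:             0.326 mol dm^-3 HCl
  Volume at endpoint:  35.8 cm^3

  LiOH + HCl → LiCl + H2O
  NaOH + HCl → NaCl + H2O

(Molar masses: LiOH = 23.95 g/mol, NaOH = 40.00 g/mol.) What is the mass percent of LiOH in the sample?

65.1 %

n(HCl) = 0.0358 × 0.326 = 0.0117 mol
Let x = n(LiOH), y = n(NaOH).
Titrant: 1x + 1y = 0.0117;  mass: 23.95x + 40.00y = 0.325
Solving, x = 8.84 × 10^-3 mol, y = 2.83 × 10^-3 mol
mass of LiOH = 8.84 × 10^-3 × 23.95 = 0.212 g
% LiOH = 0.212 / 0.325 × 100 = 65.1 %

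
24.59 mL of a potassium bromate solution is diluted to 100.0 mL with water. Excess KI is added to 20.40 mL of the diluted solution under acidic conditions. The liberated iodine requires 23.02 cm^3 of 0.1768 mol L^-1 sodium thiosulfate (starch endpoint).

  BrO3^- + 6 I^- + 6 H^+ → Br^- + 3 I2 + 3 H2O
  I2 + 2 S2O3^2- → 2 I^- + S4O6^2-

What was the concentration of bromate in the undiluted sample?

0.1352 mol/L

n(S2O3^2-) = 0.02302 × 0.1768 = 4.070 × 10^-3 mol
n(I2) = n(S2O3^2-)/2 = 2.035 × 10^-3 mol
From the 1:3 ratio, n(BrO3^-) in the aliquot = 1/3 × 2.035 × 10^-3 = 6.783 × 10^-4 mol
[BrO3^-]_dilute = 6.783 × 10^-4 / 0.02040 = 0.03325 mol/L
[BrO3^-]_original = 0.03325 × 100.0/24.59 = 0.1352 mol/L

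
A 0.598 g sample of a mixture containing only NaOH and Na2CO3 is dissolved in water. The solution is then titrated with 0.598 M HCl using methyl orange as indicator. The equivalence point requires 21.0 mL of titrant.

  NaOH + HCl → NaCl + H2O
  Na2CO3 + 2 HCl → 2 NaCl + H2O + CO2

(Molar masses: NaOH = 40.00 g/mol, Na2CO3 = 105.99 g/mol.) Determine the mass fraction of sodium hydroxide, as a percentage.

n(HCl) = 0.0210 × 0.598 = 0.0126 mol
Let x = n(NaOH), y = n(Na2CO3).
Titrant: 1x + 2y = 0.0126;  mass: 40.00x + 105.99y = 0.598
Solving, x = 5.20 × 10^-3 mol, y = 3.68 × 10^-3 mol
mass of NaOH = 5.20 × 10^-3 × 40.00 = 0.208 g
% NaOH = 0.208 / 0.598 × 100 = 34.8 %

34.8 %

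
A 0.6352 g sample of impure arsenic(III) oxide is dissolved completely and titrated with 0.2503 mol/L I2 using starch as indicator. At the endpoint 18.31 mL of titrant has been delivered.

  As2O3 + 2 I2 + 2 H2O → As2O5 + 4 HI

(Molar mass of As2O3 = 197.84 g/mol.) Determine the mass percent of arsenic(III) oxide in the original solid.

71.37 %

n(I2) = 0.01831 L × 0.2503 mol/L = 4.583 × 10^-3 mol
From the 1:2 ratio, n(As2O3) = 1/2 × 4.583 × 10^-3 = 2.291 × 10^-3 mol
mass of As2O3 = 2.291 × 10^-3 × 197.84 g/mol = 0.4533 g
% As2O3 = 0.4533 / 0.6352 × 100 = 71.37 %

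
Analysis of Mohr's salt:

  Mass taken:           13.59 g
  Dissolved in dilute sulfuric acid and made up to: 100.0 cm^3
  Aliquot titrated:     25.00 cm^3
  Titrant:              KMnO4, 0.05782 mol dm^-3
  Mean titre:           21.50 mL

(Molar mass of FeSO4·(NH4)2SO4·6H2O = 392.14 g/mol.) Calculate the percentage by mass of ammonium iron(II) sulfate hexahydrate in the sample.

71.74 %

MnO4^- + 5 Fe^2+ + 8 H^+ → Mn^2+ + 5 Fe^3+ + 4 H2O
n(KMnO4) per titration = 0.02150 × 0.05782 = 1.243 × 10^-3 mol
From the 5:1 ratio, n(FeSO4·(NH4)2SO4·6H2O) in each aliquot = 5/1 × 1.243 × 10^-3 = 6.216 × 10^-3 mol
n(FeSO4·(NH4)2SO4·6H2O) in the whole flask = 6.216 × 10^-3 × 100.0/25.00 = 0.02486 mol
mass of FeSO4·(NH4)2SO4·6H2O = 0.02486 × 392.14 = 9.750 g
% FeSO4·(NH4)2SO4·6H2O = 9.750 / 13.59 × 100 = 71.74 %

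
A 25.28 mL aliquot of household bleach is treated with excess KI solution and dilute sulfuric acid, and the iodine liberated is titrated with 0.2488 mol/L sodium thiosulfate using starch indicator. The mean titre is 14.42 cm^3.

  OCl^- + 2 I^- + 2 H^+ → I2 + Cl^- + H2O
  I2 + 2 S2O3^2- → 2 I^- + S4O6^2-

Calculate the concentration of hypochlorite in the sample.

0.07096 mol/L

n(S2O3^2-) = 0.01442 × 0.2488 = 3.588 × 10^-3 mol
n(I2) = n(S2O3^2-)/2 = 1.794 × 10^-3 mol
n(OCl^-) in the aliquot = 1.794 × 10^-3 mol (1:1 ratio)
[OCl^-] = 1.794 × 10^-3 / 0.02528 = 0.07096 mol/L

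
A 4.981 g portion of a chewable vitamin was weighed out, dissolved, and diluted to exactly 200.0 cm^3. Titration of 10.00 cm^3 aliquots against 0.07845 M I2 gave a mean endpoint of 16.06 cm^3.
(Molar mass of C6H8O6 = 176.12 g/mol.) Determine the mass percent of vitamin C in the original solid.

89.10 %

C6H8O6 + I2 → C6H6O6 + 2 HI
n(I2) per titration = 0.01606 × 0.07845 = 1.260 × 10^-3 mol
n(C6H8O6) in each aliquot = 1.260 × 10^-3 mol (1:1 ratio)
n(C6H8O6) in the whole flask = 1.260 × 10^-3 × 200.0/10.00 = 0.02520 mol
mass of C6H8O6 = 0.02520 × 176.12 = 4.438 g
% C6H8O6 = 4.438 / 4.981 × 100 = 89.10 %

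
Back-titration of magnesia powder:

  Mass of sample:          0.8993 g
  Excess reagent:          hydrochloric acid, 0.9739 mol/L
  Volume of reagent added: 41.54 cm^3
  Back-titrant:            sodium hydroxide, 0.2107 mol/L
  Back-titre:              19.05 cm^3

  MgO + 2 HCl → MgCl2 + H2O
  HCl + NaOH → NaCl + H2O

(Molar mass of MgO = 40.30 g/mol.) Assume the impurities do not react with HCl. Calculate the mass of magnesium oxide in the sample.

0.7343 g

n(HCl) added = 0.04154 × 0.9739 = 0.04046 mol
n(NaOH) used in back-titration = 0.01905 × 0.2107 = 4.014 × 10^-3 mol
n(HCl) left over = 4.014 × 10^-3 mol (1:1 ratio)
n(HCl) consumed by analyte = 0.04046 − 4.014 × 10^-3 = 0.03644 mol
From the 1:2 ratio, n(MgO) = 1/2 × 0.03644 = 0.01822 mol
mass of MgO = 0.01822 × 40.30 = 0.7343 g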